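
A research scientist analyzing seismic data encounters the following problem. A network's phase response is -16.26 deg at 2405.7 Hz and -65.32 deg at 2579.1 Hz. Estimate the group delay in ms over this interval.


Group delay from phase difference:
tau = -d(phi)/d(omega)
d(phi) = -49.06 deg = -0.856259 rad
d(omega) = 2*pi*(2579.1 - 2405.7) = 1089.5043 rad/s
tau = -(-0.856259) / 1089.5043
    = 0.7859 ms

0.7859 ms


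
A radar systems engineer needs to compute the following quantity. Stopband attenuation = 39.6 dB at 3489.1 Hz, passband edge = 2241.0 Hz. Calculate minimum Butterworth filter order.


Butterworth filter order formula:
n = log10(10^(A/10) - 1) / (2 * log10(f_stop/f_pass))
10^(39.6/10) - 1 = 9119.1084
f_stop/f_pass = 3489.1 / 2241.0 = 1.5569
n = 10.2978 -> ceil = 11

11


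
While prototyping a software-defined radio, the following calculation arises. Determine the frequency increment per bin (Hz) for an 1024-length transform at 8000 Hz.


DFT frequency resolution:
df = fs / N
   = 8000 / 1024
   = 7.8125 Hz

7.8125 Hz


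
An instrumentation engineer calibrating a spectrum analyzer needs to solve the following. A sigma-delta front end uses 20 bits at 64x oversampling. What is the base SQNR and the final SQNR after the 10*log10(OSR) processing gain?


Step 1 — baseline SQNR at Nyquist:
SQNR_base = 6.02*N + 1.76
          = 6.02*20 + 1.76
          = 122.16 dB

Step 2 — oversampling processing gain:
G = 10*log10(OSR) = 10*log10(64) = 18.06 dB

Step 3 — total:
SQNR_total = 122.16 + 18.06 = 140.22 dB

Base SQNR = 122.16 dB; oversampled SQNR = 140.22 dB


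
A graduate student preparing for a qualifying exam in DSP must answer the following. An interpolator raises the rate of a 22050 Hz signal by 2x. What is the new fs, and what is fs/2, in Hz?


Step 1 — output sample rate after interpolation by L:
fs_out = L * fs_in = 2 * 22050 = 44100 Hz

Step 2 — Nyquist frequency of the output stream:
f_Nyq = fs_out / 2 = 44100 / 2 = 22050.0 Hz

fs_out = 44100 Hz; f_Nyquist = 22050.0 Hz


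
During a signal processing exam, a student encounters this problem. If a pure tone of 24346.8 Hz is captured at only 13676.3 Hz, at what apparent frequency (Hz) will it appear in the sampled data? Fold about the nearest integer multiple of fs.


Compute the nearest integer multiple of fs to the signal:
n = round(24346.8 / 13676.3) = 2
f_alias = |24346.8 - 2 * 13676.3|
        = |24346.8 - 27352.6|
        = 3005.8 Hz

3005.8


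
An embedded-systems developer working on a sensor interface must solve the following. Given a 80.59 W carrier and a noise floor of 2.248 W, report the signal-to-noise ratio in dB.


SNR in decibels:
SNR = 10 * log10(Ps / Pn)
    = 10 * log10(80.59 / 2.248)
    = 10 * log10(35.8496)
    = 10 * 1.5545
    = 15.54 dB

15.54 dB


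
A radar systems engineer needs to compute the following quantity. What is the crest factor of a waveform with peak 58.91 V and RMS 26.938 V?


Crest factor is the ratio of peak to RMS:
CF = V_peak / V_rms
   = 58.91 / 26.938
   = 2.1869

2.1869


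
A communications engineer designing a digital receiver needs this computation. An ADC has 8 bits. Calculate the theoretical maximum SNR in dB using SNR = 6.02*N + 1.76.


Theoretical SNR for a full-scale sinusoid:
SNR = 6.02 * N + 1.76
    = 6.02 * 8 + 1.76
    = 48.16 + 1.76
    = 49.92 dB

49.92 dB


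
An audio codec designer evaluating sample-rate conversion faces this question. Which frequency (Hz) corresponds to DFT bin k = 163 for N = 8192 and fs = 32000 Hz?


Frequency of DFT bin k:
f_k = k * fs / N
    = 163 * 32000 / 8192
    = 5216000 / 8192
    = 636.719 Hz

636.719 Hz


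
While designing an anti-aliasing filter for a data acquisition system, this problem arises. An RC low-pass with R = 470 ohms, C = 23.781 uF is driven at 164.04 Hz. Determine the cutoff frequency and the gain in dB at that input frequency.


Step 1 — cutoff frequency:
fc = 1 / (2*pi*R*C)
C = 23.781 uF = 2.3781e-05 F
fc = 1 / (2*pi*470*2.3781e-05)
   = 14.2394 Hz

Step 2 — magnitude at f = 164.04 Hz:
|H(f)| = 1 / sqrt(1 + (f/fc)^2)
f/fc = 164.04 / 14.2394 = 11.520148
|H| = 1 / sqrt(1 + 132.71381) = 0.0864792
|H|_dB = 20*log10(0.0864792) = -21.26 dB

fc = 14.2394 Hz; |H(164.04 Hz)| = -21.26 dB


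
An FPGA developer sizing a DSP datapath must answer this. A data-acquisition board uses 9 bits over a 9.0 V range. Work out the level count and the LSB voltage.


Step 1 — number of quantization levels:
L = 2^N = 2^9 = 512

Step 2 — LSB step size:
delta = Vfs / L
      = 9.0 / 512
      = 0.01757812 V

Levels = 512; step size = 0.01757812 V


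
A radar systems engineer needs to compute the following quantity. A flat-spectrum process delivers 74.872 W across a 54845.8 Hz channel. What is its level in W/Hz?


Power spectral density:
PSD = P / BW
    = 74.872 / 54845.8
    = 0.00136514 W/Hz

0.00136514 W/Hz


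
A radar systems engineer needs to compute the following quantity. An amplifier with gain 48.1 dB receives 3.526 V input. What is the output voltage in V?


Output voltage from dB gain:
V_out = V_in * 10^(gain_dB / 20)
      = 3.526 * 10^(48.1 / 20)
      = 3.526 * 254.097271
      = 895.947 V

895.947 V


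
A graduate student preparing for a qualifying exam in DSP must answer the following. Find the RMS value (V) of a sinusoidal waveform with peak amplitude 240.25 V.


RMS voltage for a sinusoidal waveform:
V_rms = V_peak / sqrt(2)
      = 240.25 / 1.414214
      = 169.882 V

169.882 V


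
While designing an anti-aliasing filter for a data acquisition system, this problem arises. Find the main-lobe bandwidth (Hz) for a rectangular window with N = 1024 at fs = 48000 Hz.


Main lobe width for a rectangular window:
Width = 2 * fs / N
      = 2 * 48000 / 1024
      = 96000 / 1024
      = 93.75 Hz

93.75 Hz


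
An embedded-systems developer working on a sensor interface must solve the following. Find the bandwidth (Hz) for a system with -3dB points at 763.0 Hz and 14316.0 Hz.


Bandwidth is the difference of -3dB frequencies:
BW = f_high - f_low
   = 14316.0 - 763.0
   = 13553.0 Hz

13553.0 Hz


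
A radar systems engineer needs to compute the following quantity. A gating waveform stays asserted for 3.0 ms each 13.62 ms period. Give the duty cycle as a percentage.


Duty cycle as a percentage:
DC = (t_on / T) * 100
   = (3.0 / 13.62) * 100
   = 0.220264 * 100
   = 22.03 %

22.03 %


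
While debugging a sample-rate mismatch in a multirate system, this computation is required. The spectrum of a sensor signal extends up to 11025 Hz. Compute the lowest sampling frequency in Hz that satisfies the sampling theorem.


The Nyquist rate is twice the maximum frequency component.
fs_min = 2 * fmax
      = 2 * 11025
      = 22050 Hz

22050


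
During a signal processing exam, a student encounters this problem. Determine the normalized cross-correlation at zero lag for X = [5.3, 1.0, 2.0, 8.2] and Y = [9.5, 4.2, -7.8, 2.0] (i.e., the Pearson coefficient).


Pearson correlation coefficient (population):
r = cov(X,Y) / (std(X) * std(Y))
Mean X = 4.125, Mean Y = 1.975
Cov(X,Y) = 5.690625
Std(X) = 2.840224, Std(Y) = 6.267525
r = 0.3197

0.3197


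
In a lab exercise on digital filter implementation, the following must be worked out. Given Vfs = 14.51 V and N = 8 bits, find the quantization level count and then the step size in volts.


Step 1 — number of quantization levels:
L = 2^N = 2^8 = 256

Step 2 — LSB step size:
delta = Vfs / L
      = 14.51 / 256
      = 0.05667969 V

Levels = 256; step size = 0.05667969 V


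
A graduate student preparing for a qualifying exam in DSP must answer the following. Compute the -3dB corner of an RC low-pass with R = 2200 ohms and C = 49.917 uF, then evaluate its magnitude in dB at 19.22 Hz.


Step 1 — cutoff frequency:
fc = 1 / (2*pi*R*C)
C = 49.917 uF = 4.9917e-05 F
fc = 1 / (2*pi*2200*4.9917e-05)
   = 1.44927 Hz

Step 2 — magnitude at f = 19.22 Hz:
|H(f)| = 1 / sqrt(1 + (f/fc)^2)
f/fc = 19.22 / 1.44927 = 13.261849
|H| = 1 / sqrt(1 + 175.876639) = 0.0751908
|H|_dB = 20*log10(0.0751908) = -22.48 dB

fc = 1.44927 Hz; |H(19.22 Hz)| = -22.48 dB


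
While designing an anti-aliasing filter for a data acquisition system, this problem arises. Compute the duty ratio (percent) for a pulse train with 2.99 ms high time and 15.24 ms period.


Duty cycle as a percentage:
DC = (t_on / T) * 100
   = (2.99 / 15.24) * 100
   = 0.196194 * 100
   = 19.62 %

19.62 %


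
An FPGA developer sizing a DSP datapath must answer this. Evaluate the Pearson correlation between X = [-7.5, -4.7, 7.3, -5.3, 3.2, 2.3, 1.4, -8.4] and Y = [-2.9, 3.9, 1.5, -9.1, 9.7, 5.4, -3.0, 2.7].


Pearson correlation coefficient (population):
r = cov(X,Y) / (std(X) * std(Y))
Mean X = -1.4625, Mean Y = 1.025
Cov(X,Y) = 11.396562
Std(X) = 5.369576, Std(Y) = 5.475114
r = 0.3877

0.3877


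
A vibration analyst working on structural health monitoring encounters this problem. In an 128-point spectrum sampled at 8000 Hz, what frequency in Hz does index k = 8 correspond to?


Frequency of DFT bin k:
f_k = k * fs / N
    = 8 * 8000 / 128
    = 64000 / 128
    = 500.0 Hz

500.0 Hz


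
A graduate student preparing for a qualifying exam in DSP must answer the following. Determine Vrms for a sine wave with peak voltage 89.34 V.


RMS voltage for a sinusoidal waveform:
V_rms = V_peak / sqrt(2)
      = 89.34 / 1.414214
      = 63.173 V

63.173 V


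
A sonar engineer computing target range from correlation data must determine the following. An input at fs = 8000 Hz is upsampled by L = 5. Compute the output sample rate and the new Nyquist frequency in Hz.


Step 1 — output sample rate after interpolation by L:
fs_out = L * fs_in = 5 * 8000 = 40000 Hz

Step 2 — Nyquist frequency of the output stream:
f_Nyq = fs_out / 2 = 40000 / 2 = 20000.0 Hz

fs_out = 40000 Hz; f_Nyquist = 20000.0 Hz


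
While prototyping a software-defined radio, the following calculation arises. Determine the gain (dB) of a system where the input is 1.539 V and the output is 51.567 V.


Voltage gain in dB:
G = 20 * log10(Vout / Vin)
  = 20 * log10(51.567 / 1.539)
  = 20 * log10(33.506823)
  = 20 * 1.525133
  = 30.5 dB

30.5 dB


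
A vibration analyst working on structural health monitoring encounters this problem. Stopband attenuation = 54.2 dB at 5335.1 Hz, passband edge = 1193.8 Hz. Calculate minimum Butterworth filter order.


Butterworth filter order formula:
n = log10(10^(A/10) - 1) / (2 * log10(f_stop/f_pass))
10^(54.2/10) - 1 = 263025.7992
f_stop/f_pass = 5335.1 / 1193.8 = 4.469
n = 4.1679 -> ceil = 5

5


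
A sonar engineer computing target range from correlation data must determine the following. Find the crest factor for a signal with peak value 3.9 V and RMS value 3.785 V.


Crest factor is the ratio of peak to RMS:
CF = V_peak / V_rms
   = 3.9 / 3.785
   = 1.0304

1.0304


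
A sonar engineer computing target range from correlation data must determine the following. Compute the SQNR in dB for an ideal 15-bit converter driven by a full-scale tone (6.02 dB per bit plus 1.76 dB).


Theoretical SNR for a full-scale sinusoid:
SNR = 6.02 * N + 1.76
    = 6.02 * 15 + 1.76
    = 90.3 + 1.76
    = 92.06 dB

92.06 dB


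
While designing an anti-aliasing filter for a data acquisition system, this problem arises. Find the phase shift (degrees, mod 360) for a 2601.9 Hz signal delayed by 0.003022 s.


Phase shift from frequency and time delay:
phi = 360 * f * t_delay
    = 360 * 2601.9 * 0.003022
    = 2830.66 degrees
    mod 360 = 310.66 degrees

310.66 degrees


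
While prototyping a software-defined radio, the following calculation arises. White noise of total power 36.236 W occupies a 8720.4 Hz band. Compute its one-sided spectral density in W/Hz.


Power spectral density:
PSD = P / BW
    = 36.236 / 8720.4
    = 0.00415531 W/Hz

0.00415531 W/Hz


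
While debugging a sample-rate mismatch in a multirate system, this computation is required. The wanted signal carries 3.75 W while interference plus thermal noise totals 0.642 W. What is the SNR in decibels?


SNR in decibels:
SNR = 10 * log10(Ps / Pn)
    = 10 * log10(3.75 / 0.642)
    = 10 * log10(5.8411)
    = 10 * 0.7665
    = 7.66 dB

7.66 dB


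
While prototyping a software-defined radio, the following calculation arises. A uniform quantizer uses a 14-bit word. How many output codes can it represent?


Number of quantization levels = 2^N
= 2^14
= 16384

16384


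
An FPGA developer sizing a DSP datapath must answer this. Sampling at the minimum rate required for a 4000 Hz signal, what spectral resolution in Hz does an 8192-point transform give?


Step 1 — Nyquist sampling rate:
fs = 2 * fmax = 2 * 4000 = 8000 Hz

Step 2 — DFT bin spacing:
df = fs / N = 8000 / 8192 = 0.9766 Hz

0.9766 Hz


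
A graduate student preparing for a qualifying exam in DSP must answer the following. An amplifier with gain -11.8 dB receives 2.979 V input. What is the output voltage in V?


Output voltage from dB gain:
V_out = V_in * 10^(gain_dB / 20)
      = 2.979 * 10^(-11.8 / 20)
      = 2.979 * 0.25704
      = 0.7657 V

0.7657 V


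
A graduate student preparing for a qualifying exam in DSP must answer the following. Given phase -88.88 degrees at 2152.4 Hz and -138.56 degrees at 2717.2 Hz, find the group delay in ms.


Group delay from phase difference:
tau = -d(phi)/d(omega)
d(phi) = -49.68 deg = -0.86708 rad
d(omega) = 2*pi*(2717.2 - 2152.4) = 3548.7431 rad/s
tau = -(-0.86708) / 3548.7431
    = 0.2443 ms

0.2443 ms


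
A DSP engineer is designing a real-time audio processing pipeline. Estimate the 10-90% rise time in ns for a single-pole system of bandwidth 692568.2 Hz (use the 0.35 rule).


Rise time from bandwidth relationship:
tr = 0.35 / BW
   = 0.35 / 692568.2
   = 5.053653922e-07 s
   = 505.3654 ns

505.3654 ns


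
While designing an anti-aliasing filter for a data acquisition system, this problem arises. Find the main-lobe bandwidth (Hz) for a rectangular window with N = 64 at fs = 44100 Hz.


Main lobe width for a rectangular window:
Width = 2 * fs / N
      = 2 * 44100 / 64
      = 88200 / 64
      = 1378.125 Hz

1378.125 Hz


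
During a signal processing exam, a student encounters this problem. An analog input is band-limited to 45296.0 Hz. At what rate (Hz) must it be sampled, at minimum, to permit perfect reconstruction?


The Nyquist rate is twice the maximum frequency component.
fs_min = 2 * fmax
      = 2 * 45296.0
      = 90592.0 Hz

90592.0


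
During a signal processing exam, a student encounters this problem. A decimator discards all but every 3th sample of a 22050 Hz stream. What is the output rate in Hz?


Decimation reduces the sample rate:
fs_out = fs_in / M
       = 22050 / 3
       = 7350.0 Hz

7350.0 Hz


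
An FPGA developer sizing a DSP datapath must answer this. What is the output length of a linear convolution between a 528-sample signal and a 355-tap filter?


Linear convolution output length:
L = N + M - 1
  = 528 + 355 - 1
  = 882 samples

882


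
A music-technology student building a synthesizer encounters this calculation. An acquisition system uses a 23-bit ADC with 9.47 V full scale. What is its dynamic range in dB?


Dynamic range from full-scale to LSB:
V_min = V_max / 2^bits = 9.47 / 2^23
DR = 20 * log10(V_max / V_min)
   = 20 * log10(2^23)
   = 20 * 23 * log10(2)
   = 138.47 dB

138.47 dB


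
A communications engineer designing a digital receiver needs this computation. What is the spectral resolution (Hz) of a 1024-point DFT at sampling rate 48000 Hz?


DFT frequency resolution:
df = fs / N
   = 48000 / 1024
   = 46.875 Hz

46.875 Hz


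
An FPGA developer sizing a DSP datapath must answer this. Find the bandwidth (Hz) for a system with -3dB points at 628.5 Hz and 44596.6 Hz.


Bandwidth is the difference of -3dB frequencies:
BW = f_high - f_low
   = 44596.6 - 628.5
   = 43968.1 Hz

43968.1 Hz


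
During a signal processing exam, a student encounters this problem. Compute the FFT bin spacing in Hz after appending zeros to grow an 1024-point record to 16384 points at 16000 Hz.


Frequency resolution after zero-padding:
N_padded = 1024 * 16 = 16384
df = fs / N_padded
   = 16000 / 16384
   = 0.9766 Hz

0.9766 Hz


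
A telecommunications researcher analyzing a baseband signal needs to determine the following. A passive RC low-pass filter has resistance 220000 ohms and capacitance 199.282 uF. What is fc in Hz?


Cutoff frequency of a first-order RC filter:
fc = 1 / (2 * pi * R * C)
C = 199.282 uF = 0.000199282 F
fc = 1 / (2 * pi * 220000 * 0.000199282)
   = 1 / 275.46766156478
   = 0.00363 Hz

0.00363 Hz


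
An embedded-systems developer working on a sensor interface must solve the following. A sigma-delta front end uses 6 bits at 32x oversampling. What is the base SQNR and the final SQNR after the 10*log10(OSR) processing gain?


Step 1 — baseline SQNR at Nyquist:
SQNR_base = 6.02*N + 1.76
          = 6.02*6 + 1.76
          = 37.88 dB

Step 2 — oversampling processing gain:
G = 10*log10(OSR) = 10*log10(32) = 15.05 dB

Step 3 — total:
SQNR_total = 37.88 + 15.05 = 52.93 dB

Base SQNR = 37.88 dB; oversampled SQNR = 52.93 dB


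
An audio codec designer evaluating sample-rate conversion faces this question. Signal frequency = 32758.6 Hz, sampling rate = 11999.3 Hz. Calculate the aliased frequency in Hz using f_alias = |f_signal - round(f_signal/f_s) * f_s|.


Compute the nearest integer multiple of fs to the signal:
n = round(32758.6 / 11999.3) = 3
f_alias = |32758.6 - 3 * 11999.3|
        = |32758.6 - 35997.9|
        = 3239.3 Hz

3239.3


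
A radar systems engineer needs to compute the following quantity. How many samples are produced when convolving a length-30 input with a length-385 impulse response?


Linear convolution output length:
L = N + M - 1
  = 30 + 385 - 1
  = 414 samples

414


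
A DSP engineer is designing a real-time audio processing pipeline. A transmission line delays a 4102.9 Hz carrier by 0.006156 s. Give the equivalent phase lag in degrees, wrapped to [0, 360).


Phase shift from frequency and time delay:
phi = 360 * f * t_delay
    = 360 * 4102.9 * 0.006156
    = 9092.68 degrees
    mod 360 = 92.68 degrees

92.68 degrees


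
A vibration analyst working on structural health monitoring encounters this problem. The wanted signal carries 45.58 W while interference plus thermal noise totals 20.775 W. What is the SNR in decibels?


SNR in decibels:
SNR = 10 * log10(Ps / Pn)
    = 10 * log10(45.58 / 20.775)
    = 10 * log10(2.194)
    = 10 * 0.3412
    = 3.41 dB

3.41 dB


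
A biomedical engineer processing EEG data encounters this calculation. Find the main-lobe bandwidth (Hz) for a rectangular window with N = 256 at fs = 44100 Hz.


Main lobe width for a rectangular window:
Width = 2 * fs / N
      = 2 * 44100 / 256
      = 88200 / 256
      = 344.531 Hz

344.531 Hz


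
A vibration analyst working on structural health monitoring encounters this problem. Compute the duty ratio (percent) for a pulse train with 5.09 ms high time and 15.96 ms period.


Duty cycle as a percentage:
DC = (t_on / T) * 100
   = (5.09 / 15.96) * 100
   = 0.318922 * 100
   = 31.89 %

31.89 %


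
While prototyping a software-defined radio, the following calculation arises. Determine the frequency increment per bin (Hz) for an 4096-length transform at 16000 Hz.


DFT frequency resolution:
df = fs / N
   = 16000 / 4096
   = 3.9062 Hz

3.9062 Hz


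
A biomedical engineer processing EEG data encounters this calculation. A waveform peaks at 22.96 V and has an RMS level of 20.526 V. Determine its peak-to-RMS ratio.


Crest factor is the ratio of peak to RMS:
CF = V_peak / V_rms
   = 22.96 / 20.526
   = 1.1186

1.1186


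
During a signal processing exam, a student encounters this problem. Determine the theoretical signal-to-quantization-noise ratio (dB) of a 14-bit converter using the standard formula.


Theoretical SNR for a full-scale sinusoid:
SNR = 6.02 * N + 1.76
    = 6.02 * 14 + 1.76
    = 84.28 + 1.76
    = 86.04 dB

86.04 dB


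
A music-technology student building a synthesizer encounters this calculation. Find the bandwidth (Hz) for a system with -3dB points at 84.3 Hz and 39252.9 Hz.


Bandwidth is the difference of -3dB frequencies:
BW = f_high - f_low
   = 39252.9 - 84.3
   = 39168.6 Hz

39168.6 Hz


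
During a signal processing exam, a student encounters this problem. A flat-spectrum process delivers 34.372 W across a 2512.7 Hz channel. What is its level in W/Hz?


Power spectral density:
PSD = P / BW
    = 34.372 / 2512.7
    = 0.01367931 W/Hz

0.01367931 W/Hz


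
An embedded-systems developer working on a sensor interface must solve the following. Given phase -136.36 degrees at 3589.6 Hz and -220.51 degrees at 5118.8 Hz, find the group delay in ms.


Group delay from phase difference:
tau = -d(phi)/d(omega)
d(phi) = -84.15 deg = -1.468695 rad
d(omega) = 2*pi*(5118.8 - 3589.6) = 9608.247 rad/s
tau = -(-1.468695) / 9608.247
    = 0.1529 ms

0.1529 ms


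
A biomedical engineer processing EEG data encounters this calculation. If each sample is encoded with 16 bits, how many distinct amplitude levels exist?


Number of quantization levels = 2^N
= 2^16
= 65536

65536


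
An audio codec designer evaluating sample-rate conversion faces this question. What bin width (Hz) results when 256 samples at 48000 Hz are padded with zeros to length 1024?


Frequency resolution after zero-padding:
N_padded = 256 * 4 = 1024
df = fs / N_padded
   = 48000 / 1024
   = 46.875 Hz

46.875 Hz


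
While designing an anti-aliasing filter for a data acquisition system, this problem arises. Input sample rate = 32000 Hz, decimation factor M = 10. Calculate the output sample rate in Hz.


Decimation reduces the sample rate:
fs_out = fs_in / M
       = 32000 / 10
       = 3200.0 Hz

3200.0 Hz


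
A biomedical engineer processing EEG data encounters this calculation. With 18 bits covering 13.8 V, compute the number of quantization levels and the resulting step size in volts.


Step 1 — number of quantization levels:
L = 2^N = 2^18 = 262144

Step 2 — LSB step size:
delta = Vfs / L
      = 13.8 / 262144
      = 5.264e-05 V

Levels = 262144; step size = 5.264e-05 V


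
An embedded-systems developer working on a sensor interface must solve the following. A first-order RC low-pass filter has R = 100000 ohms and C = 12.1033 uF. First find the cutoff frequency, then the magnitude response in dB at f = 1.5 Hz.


Step 1 — cutoff frequency:
fc = 1 / (2*pi*R*C)
C = 12.1033 uF = 1.21033e-05 F
fc = 1 / (2*pi*100000*1.21033e-05)
   = 0.131497 Hz

Step 2 — magnitude at f = 1.5 Hz:
|H(f)| = 1 / sqrt(1 + (f/fc)^2)
f/fc = 1.5 / 0.131497 = 11.407104
|H| = 1 / sqrt(1 + 130.122022) = 0.0873297
|H|_dB = 20*log10(0.0873297) = -21.18 dB

fc = 0.131497 Hz; |H(1.5 Hz)| = -21.18 dB


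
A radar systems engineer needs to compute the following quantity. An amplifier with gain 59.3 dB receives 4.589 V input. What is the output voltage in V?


Output voltage from dB gain:
V_out = V_in * 10^(gain_dB / 20)
      = 4.589 * 10^(59.3 / 20)
      = 4.589 * 922.571427
      = 4233.6803 V

4233.6803 V


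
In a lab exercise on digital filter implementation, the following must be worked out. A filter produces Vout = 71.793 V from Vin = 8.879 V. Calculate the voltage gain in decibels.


Voltage gain in dB:
G = 20 * log10(Vout / Vin)
  = 20 * log10(71.793 / 8.879)
  = 20 * log10(8.085708)
  = 20 * 0.907718
  = 18.15 dB

18.15 dB


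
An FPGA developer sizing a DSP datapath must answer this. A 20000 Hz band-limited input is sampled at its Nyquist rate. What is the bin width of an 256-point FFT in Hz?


Step 1 — Nyquist sampling rate:
fs = 2 * fmax = 2 * 20000 = 40000 Hz

Step 2 — DFT bin spacing:
df = fs / N = 40000 / 256 = 156.25 Hz

156.25 Hz


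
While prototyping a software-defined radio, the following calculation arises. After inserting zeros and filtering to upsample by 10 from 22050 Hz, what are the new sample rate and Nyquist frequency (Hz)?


Step 1 — output sample rate after interpolation by L:
fs_out = L * fs_in = 10 * 22050 = 220500 Hz

Step 2 — Nyquist frequency of the output stream:
f_Nyq = fs_out / 2 = 220500 / 2 = 110250.0 Hz

fs_out = 220500 Hz; f_Nyquist = 110250.0 Hz


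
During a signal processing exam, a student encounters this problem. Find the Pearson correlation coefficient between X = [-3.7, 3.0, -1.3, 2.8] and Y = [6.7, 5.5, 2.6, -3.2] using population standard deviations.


Pearson correlation coefficient (population):
r = cov(X,Y) / (std(X) * std(Y))
Mean X = 0.2, Mean Y = 2.9
Cov(X,Y) = -5.7375
Std(X) = 2.831078, Std(Y) = 3.824265
r = -0.5299

-0.5299


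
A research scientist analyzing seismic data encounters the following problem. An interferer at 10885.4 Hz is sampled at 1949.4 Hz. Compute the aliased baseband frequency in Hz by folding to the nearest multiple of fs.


Compute the nearest integer multiple of fs to the signal:
n = round(10885.4 / 1949.4) = 6
f_alias = |10885.4 - 6 * 1949.4|
        = |10885.4 - 11696.4|
        = 811.0 Hz

811.0


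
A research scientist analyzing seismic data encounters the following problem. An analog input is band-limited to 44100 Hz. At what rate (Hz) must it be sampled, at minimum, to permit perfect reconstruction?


The Nyquist rate is twice the maximum frequency component.
fs_min = 2 * fmax
      = 2 * 44100
      = 88200 Hz

88200


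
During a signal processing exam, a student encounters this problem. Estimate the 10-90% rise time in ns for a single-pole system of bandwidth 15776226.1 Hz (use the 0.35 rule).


Rise time from bandwidth relationship:
tr = 0.35 / BW
   = 0.35 / 15776226.1
   = 2.218528042e-08 s
   = 22.1853 ns

22.1853 ns


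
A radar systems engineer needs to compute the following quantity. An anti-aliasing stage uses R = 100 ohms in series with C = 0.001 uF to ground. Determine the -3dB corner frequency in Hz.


Cutoff frequency of a first-order RC filter:
fc = 1 / (2 * pi * R * C)
C = 0.001 uF = 1e-09 F
fc = 1 / (2 * pi * 100 * 1e-09)
   = 1 / 6.2831853071796e-07
   = 1591549.430919 Hz

1591549.430919 Hz


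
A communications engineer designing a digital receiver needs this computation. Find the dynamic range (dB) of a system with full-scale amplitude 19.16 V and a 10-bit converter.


Dynamic range from full-scale to LSB:
V_min = V_max / 2^bits = 19.16 / 2^10
DR = 20 * log10(V_max / V_min)
   = 20 * log10(2^10)
   = 20 * 10 * log10(2)
   = 60.21 dB

60.21 dB


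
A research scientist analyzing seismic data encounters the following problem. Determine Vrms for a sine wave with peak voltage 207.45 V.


RMS voltage for a sinusoidal waveform:
V_rms = V_peak / sqrt(2)
      = 207.45 / 1.414214
      = 146.689 V

146.689 V


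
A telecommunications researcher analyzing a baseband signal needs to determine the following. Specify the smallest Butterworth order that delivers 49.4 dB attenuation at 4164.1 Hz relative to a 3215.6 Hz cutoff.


Butterworth filter order formula:
n = log10(10^(A/10) - 1) / (2 * log10(f_stop/f_pass))
10^(49.4/10) - 1 = 87095.359
f_stop/f_pass = 4164.1 / 3215.6 = 1.295
n = 22.0026 -> ceil = 23

23


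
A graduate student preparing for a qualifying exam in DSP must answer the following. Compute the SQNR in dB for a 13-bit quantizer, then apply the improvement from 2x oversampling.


Step 1 — baseline SQNR at Nyquist:
SQNR_base = 6.02*N + 1.76
          = 6.02*13 + 1.76
          = 80.02 dB

Step 2 — oversampling processing gain:
G = 10*log10(OSR) = 10*log10(2) = 3.01 dB

Step 3 — total:
SQNR_total = 80.02 + 3.01 = 83.03 dB

Base SQNR = 80.02 dB; oversampled SQNR = 83.03 dB


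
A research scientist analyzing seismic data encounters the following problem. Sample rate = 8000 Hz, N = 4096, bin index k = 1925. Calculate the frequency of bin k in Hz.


Frequency of DFT bin k:
f_k = k * fs / N
    = 1925 * 8000 / 4096
    = 15400000 / 4096
    = 3759.766 Hz

3759.766 Hz


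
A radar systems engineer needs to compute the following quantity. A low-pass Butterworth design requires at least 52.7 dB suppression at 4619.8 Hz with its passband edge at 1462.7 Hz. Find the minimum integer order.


Butterworth filter order formula:
n = log10(10^(A/10) - 1) / (2 * log10(f_stop/f_pass))
10^(52.7/10) - 1 = 186207.7137
f_stop/f_pass = 4619.8 / 1462.7 = 3.1584
n = 5.2756 -> ceil = 6

6


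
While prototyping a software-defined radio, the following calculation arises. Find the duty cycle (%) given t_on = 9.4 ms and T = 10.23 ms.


Duty cycle as a percentage:
DC = (t_on / T) * 100
   = (9.4 / 10.23) * 100
   = 0.918866 * 100
   = 91.89 %

91.89 %


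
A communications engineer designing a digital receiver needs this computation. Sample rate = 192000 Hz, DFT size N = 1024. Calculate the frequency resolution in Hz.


DFT frequency resolution:
df = fs / N
   = 192000 / 1024
   = 187.5 Hz

187.5 Hz


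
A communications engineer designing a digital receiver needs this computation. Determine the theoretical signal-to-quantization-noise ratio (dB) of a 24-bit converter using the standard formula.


Theoretical SNR for a full-scale sinusoid:
SNR = 6.02 * N + 1.76
    = 6.02 * 24 + 1.76
    = 144.48 + 1.76
    = 146.24 dB

146.24 dB


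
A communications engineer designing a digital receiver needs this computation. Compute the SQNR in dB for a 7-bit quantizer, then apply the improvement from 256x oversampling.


Step 1 — baseline SQNR at Nyquist:
SQNR_base = 6.02*N + 1.76
          = 6.02*7 + 1.76
          = 43.9 dB

Step 2 — oversampling processing gain:
G = 10*log10(OSR) = 10*log10(256) = 24.08 dB

Step 3 — total:
SQNR_total = 43.9 + 24.08 = 67.98 dB

Base SQNR = 43.9 dB; oversampled SQNR = 67.98 dB


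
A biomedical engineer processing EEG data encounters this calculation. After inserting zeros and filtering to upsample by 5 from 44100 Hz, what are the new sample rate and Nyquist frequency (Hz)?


Step 1 — output sample rate after interpolation by L:
fs_out = L * fs_in = 5 * 44100 = 220500 Hz

Step 2 — Nyquist frequency of the output stream:
f_Nyq = fs_out / 2 = 220500 / 2 = 110250.0 Hz

fs_out = 220500 Hz; f_Nyquist = 110250.0 Hz


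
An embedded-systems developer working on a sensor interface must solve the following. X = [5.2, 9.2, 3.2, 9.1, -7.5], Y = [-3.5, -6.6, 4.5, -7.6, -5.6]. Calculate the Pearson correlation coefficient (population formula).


Pearson correlation coefficient (population):
r = cov(X,Y) / (std(X) * std(Y))
Mean X = 3.84, Mean Y = -3.76
Cov(X,Y) = -3.8976
Std(X) = 6.119673, Std(Y) = 4.347229
r = -0.1465

-0.1465


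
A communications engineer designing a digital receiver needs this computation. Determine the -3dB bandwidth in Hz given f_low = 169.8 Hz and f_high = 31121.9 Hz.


Bandwidth is the difference of -3dB frequencies:
BW = f_high - f_low
   = 31121.9 - 169.8
   = 30952.1 Hz

30952.1 Hz


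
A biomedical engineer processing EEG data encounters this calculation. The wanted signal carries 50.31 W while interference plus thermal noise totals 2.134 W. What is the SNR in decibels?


SNR in decibels:
SNR = 10 * log10(Ps / Pn)
    = 10 * log10(50.31 / 2.134)
    = 10 * log10(23.5754)
    = 10 * 1.3725
    = 13.72 dB

13.72 dB


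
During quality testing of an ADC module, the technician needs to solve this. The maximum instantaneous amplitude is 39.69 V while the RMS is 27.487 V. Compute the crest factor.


Crest factor is the ratio of peak to RMS:
CF = V_peak / V_rms
   = 39.69 / 27.487
   = 1.444

1.444


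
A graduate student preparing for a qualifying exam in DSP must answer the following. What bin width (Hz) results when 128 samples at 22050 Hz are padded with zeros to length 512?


Frequency resolution after zero-padding:
N_padded = 128 * 4 = 512
df = fs / N_padded
   = 22050 / 512
   = 43.0664 Hz

43.0664 Hz


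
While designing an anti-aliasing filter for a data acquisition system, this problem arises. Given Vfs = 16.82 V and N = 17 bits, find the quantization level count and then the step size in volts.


Step 1 — number of quantization levels:
L = 2^N = 2^17 = 131072

Step 2 — LSB step size:
delta = Vfs / L
      = 16.82 / 131072
      = 0.00012833 V

Levels = 131072; step size = 0.00012833 V


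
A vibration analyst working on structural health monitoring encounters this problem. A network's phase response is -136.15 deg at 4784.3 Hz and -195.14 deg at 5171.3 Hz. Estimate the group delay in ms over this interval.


Group delay from phase difference:
tau = -d(phi)/d(omega)
d(phi) = -58.99 deg = -1.02957 rad
d(omega) = 2*pi*(5171.3 - 4784.3) = 2431.5927 rad/s
tau = -(-1.02957) / 2431.5927
    = 0.4234 ms

0.4234 ms


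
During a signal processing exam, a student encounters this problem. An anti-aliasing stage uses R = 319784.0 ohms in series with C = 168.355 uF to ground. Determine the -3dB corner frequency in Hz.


Cutoff frequency of a first-order RC filter:
fc = 1 / (2 * pi * R * C)
C = 168.355 uF = 0.000168355 F
fc = 1 / (2 * pi * 319784.0 * 0.000168355)
   = 1 / 338.26932594179
   = 0.002956 Hz

0.002956 Hz


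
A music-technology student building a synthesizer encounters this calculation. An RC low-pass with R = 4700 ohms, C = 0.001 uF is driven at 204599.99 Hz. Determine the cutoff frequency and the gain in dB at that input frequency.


Step 1 — cutoff frequency:
fc = 1 / (2*pi*R*C)
C = 0.001 uF = 1e-09 F
fc = 1 / (2*pi*4700*1e-09)
   = 33862.754 Hz

Step 2 — magnitude at f = 204599.99 Hz:
|H(f)| = 1 / sqrt(1 + (f/fc)^2)
f/fc = 204599.99 / 33862.754 = 6.042036
|H| = 1 / sqrt(1 + 36.506199) = 0.1632858
|H|_dB = 20*log10(0.1632858) = -15.74 dB

fc = 33862.754 Hz; |H(204599.99 Hz)| = -15.74 dB


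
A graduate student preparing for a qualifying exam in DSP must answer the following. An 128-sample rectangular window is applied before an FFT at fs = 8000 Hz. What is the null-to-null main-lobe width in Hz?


Main lobe width for a rectangular window:
Width = 2 * fs / N
      = 2 * 8000 / 128
      = 16000 / 128
      = 125.0 Hz

125.0 Hz


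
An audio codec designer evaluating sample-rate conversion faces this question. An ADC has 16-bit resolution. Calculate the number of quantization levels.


Number of quantization levels = 2^N
= 2^16
= 65536

65536


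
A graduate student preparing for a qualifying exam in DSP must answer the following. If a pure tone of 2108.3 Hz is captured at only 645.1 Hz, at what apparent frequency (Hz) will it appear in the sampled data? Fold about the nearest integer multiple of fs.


Compute the nearest integer multiple of fs to the signal:
n = round(2108.3 / 645.1) = 3
f_alias = |2108.3 - 3 * 645.1|
        = |2108.3 - 1935.3|
        = 173.0 Hz

173.0


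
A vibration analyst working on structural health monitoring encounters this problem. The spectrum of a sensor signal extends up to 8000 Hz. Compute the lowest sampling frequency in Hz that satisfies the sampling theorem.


The Nyquist rate is twice the maximum frequency component.
fs_min = 2 * fmax
      = 2 * 8000
      = 16000 Hz

16000


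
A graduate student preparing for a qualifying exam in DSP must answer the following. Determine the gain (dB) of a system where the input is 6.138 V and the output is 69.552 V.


Voltage gain in dB:
G = 20 * log10(Vout / Vin)
  = 20 * log10(69.552 / 6.138)
  = 20 * log10(11.331378)
  = 20 * 1.054283
  = 21.09 dB

21.09 dB


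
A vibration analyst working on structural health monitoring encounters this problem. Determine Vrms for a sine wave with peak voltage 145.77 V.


RMS voltage for a sinusoidal waveform:
V_rms = V_peak / sqrt(2)
      = 145.77 / 1.414214
      = 103.075 V

103.075 V


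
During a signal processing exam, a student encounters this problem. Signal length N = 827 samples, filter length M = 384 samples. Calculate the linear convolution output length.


Linear convolution output length:
L = N + M - 1
  = 827 + 384 - 1
  = 1210 samples

1210


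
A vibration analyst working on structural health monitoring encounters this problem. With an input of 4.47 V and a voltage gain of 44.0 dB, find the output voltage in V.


Output voltage from dB gain:
V_out = V_in * 10^(gain_dB / 20)
      = 4.47 * 10^(44.0 / 20)
      = 4.47 * 158.489319
      = 708.4473 V

708.4473 V


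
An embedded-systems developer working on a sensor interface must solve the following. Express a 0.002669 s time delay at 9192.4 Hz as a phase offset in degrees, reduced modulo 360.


Phase shift from frequency and time delay:
phi = 360 * f * t_delay
    = 360 * 9192.4 * 0.002669
    = 8832.43 degrees
    mod 360 = 192.43 degrees

192.43 degrees


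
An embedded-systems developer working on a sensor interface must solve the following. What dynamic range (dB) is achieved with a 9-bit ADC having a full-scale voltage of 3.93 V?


Dynamic range from full-scale to LSB:
V_min = V_max / 2^bits = 3.93 / 2^9
DR = 20 * log10(V_max / V_min)
   = 20 * log10(2^9)
   = 20 * 9 * log10(2)
   = 54.19 dB

54.19 dB


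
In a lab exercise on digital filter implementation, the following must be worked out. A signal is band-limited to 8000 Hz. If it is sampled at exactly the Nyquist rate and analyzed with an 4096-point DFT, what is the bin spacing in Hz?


Step 1 — Nyquist sampling rate:
fs = 2 * fmax = 2 * 8000 = 16000 Hz

Step 2 — DFT bin spacing:
df = fs / N = 16000 / 4096 = 3.9062 Hz

3.9062 Hz


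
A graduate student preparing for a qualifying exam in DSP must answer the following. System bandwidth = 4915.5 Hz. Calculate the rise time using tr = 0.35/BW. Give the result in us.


Rise time from bandwidth relationship:
tr = 0.35 / BW
   = 0.35 / 4915.5
   = 7.120333638e-05 s
   = 71.2033 us

71.2033 us


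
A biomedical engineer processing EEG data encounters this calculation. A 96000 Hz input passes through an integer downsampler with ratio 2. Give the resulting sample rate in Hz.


Decimation reduces the sample rate:
fs_out = fs_in / M
       = 96000 / 2
       = 48000.0 Hz

48000.0 Hz


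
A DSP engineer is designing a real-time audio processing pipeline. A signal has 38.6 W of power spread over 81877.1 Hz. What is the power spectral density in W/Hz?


Power spectral density:
PSD = P / BW
    = 38.6 / 81877.1
    = 0.00047144 W/Hz

0.00047144 W/Hz


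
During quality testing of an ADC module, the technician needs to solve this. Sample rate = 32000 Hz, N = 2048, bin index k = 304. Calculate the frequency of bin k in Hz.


Frequency of DFT bin k:
f_k = k * fs / N
    = 304 * 32000 / 2048
    = 9728000 / 2048
    = 4750.0 Hz

4750.0 Hz


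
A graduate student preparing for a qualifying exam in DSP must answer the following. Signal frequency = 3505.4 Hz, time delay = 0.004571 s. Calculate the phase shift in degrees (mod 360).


Phase shift from frequency and time delay:
phi = 360 * f * t_delay
    = 360 * 3505.4 * 0.004571
    = 5768.35 degrees
    mod 360 = 8.35 degrees

8.35 degrees


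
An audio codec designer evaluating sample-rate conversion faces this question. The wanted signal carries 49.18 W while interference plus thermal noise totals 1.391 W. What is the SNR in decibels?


SNR in decibels:
SNR = 10 * log10(Ps / Pn)
    = 10 * log10(49.18 / 1.391)
    = 10 * log10(35.3559)
    = 10 * 1.5485
    = 15.48 dB

15.48 dB


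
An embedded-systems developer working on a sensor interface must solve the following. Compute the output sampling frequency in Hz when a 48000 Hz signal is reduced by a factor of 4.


Decimation reduces the sample rate:
fs_out = fs_in / M
       = 48000 / 4
       = 12000.0 Hz

12000.0 Hz


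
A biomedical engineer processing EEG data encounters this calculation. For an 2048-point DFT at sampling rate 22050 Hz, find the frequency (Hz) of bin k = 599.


Frequency of DFT bin k:
f_k = k * fs / N
    = 599 * 22050 / 2048
    = 13207950 / 2048
    = 6449.194 Hz

6449.194 Hz
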